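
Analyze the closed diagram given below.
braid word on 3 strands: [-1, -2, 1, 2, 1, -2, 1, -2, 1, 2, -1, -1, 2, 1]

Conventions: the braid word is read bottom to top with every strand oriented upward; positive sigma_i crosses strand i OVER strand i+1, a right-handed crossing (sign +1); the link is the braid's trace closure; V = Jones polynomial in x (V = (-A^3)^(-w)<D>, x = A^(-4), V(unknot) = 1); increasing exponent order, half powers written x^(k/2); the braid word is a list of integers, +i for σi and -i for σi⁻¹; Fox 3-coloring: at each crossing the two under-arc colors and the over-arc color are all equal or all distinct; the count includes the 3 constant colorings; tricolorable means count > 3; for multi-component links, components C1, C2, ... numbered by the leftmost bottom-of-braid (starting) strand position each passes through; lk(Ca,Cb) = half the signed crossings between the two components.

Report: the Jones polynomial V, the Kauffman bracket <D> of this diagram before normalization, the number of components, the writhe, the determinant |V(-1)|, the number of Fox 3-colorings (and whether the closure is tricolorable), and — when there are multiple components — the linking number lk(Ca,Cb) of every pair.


V = -x^-1 + 2 - x + 2x^2 - x^3 + x^4 - x^5
<D> = -A^-14 + A^-10 - A^-6 + 2A^-2 - A^2 + 2A^6 - A^10 (w = +2)
1 component over 14 crossings, w = +2
9 Fox colorings among 3^14, |V(-1)| = 9: tricolorable
why: w = +2 (over 14 crossings) is diagram-only; (-A^3)^(-2) removes it from V


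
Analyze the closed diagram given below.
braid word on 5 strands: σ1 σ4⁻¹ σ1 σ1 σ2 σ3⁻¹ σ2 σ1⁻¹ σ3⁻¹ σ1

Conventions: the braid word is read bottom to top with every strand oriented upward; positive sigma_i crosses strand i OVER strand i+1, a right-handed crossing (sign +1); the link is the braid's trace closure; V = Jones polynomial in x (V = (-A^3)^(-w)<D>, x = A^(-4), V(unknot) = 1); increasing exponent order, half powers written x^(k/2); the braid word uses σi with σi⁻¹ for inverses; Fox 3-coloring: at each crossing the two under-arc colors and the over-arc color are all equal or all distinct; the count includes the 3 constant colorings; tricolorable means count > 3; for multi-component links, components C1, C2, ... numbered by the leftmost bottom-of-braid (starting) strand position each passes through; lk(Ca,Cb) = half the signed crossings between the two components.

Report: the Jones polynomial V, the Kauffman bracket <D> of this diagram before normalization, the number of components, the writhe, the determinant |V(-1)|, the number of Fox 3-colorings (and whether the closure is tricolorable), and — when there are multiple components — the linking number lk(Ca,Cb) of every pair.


V = x^-1 - 1 + 2x - 3x^2 + 3x^3 - 2x^4 + 2x^5 - x^6
<D> = -A^-18 + 2A^-14 - 2A^-10 + 3A^-6 - 3A^-2 + 2A^2 - A^6 + A^10 (w = +2)
1 component over 10 crossings, w = +2
9 Fox colorings among 3^10, |V(-1)| = 15: tricolorable
why: w = +2 (over 10 crossings) is diagram-only; (-A^3)^(-2) removes it from V


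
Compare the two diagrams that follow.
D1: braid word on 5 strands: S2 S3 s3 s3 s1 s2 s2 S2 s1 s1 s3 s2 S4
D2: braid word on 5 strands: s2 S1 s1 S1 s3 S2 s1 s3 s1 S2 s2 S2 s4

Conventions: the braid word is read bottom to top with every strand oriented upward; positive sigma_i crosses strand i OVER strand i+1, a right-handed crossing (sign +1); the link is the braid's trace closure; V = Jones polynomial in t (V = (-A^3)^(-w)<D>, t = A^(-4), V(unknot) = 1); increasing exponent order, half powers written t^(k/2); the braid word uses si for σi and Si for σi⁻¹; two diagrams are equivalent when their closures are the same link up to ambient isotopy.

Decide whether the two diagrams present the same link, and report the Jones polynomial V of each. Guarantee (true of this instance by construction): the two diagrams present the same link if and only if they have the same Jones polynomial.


same link: no
V(D1) = -t^(3/2) - 2t^(7/2) + t^(9/2) - t^(11/2) + t^(13/2)  [13 crossings, <D> = -A^-11 + A^-7 - A^-3 + 2A + A^9, w = +5]
D2 (bracket A^-1 + A^7; 13 crossings at w = +3): V = -t^(1/2) - t^(5/2)
note: 2 values of V(t) split the 2 diagrams


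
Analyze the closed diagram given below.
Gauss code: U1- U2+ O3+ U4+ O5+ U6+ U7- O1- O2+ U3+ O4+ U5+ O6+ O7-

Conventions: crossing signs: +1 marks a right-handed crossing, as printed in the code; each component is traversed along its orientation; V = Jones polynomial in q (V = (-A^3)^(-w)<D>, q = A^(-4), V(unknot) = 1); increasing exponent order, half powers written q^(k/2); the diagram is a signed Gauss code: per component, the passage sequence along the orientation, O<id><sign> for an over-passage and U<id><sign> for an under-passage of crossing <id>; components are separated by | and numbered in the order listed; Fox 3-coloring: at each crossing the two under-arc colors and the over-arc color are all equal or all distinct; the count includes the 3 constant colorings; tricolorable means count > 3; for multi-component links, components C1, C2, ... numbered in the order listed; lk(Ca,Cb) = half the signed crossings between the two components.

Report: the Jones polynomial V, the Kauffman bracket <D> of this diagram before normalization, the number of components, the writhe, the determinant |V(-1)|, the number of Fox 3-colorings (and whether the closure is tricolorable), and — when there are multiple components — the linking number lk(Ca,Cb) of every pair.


V(q) = q + q^3 - q^4
bracket: A^-7 - A^-3 - A^5, w = +3
1 component, writhe +3, over 7 crossings
det 3, colorings 9 of 3^7 — tricolorable
observation: V spans 3 powers of q: at least 3 crossings in any diagram


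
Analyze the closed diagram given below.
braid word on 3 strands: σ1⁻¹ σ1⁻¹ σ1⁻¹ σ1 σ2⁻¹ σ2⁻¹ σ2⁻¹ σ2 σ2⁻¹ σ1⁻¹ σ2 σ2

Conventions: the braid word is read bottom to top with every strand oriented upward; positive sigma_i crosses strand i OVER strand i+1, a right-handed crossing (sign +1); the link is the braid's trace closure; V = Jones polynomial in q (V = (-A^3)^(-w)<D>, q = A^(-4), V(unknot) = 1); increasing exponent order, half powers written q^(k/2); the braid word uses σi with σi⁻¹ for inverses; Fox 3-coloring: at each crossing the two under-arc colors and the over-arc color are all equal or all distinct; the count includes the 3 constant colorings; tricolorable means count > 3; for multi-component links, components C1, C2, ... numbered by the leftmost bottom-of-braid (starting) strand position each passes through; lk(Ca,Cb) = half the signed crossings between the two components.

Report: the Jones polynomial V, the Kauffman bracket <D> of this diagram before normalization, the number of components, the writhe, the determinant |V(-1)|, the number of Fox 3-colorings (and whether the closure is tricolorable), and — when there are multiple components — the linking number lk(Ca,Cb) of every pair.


V(q) = q^-7 - 2q^-6 + 2q^-5 - 3q^-4 + 3q^-3 - 2q^-2 + 2q^-1
bracket: 2A^-8 - 2A^-4 + 3 - 3A^4 + 2A^8 - 2A^12 + A^16, w = -4
1 component, writhe -4, over 12 crossings
det 15, colorings 9 of 3^12 — tricolorable
observation: det 15 = |V(-1)|; divisible by 3, so tricolorable


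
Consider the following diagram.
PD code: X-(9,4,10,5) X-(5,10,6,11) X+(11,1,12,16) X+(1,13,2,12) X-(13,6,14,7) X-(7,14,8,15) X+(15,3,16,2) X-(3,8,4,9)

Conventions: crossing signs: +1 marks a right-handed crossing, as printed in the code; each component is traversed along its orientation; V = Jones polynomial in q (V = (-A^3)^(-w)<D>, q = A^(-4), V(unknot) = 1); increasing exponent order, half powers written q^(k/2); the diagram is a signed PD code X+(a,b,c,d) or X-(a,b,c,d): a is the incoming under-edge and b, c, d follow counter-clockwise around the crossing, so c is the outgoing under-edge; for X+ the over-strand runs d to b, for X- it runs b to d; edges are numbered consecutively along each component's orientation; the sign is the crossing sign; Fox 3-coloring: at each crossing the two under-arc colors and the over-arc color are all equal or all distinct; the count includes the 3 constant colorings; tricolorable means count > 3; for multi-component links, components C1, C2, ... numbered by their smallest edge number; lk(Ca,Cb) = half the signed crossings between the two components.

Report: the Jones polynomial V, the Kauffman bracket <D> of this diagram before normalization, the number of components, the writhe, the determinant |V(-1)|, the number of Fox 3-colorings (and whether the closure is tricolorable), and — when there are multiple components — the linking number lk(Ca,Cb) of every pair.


V(q) = -q^-6 + 2q^-5 - 4q^-4 + 5q^-3 - 4q^-2 + 5q^-1 - 3 + 2q - q^2
bracket: -A^-14 + 2A^-10 - 3A^-6 + 5A^-2 - 4A^2 + 5A^6 - 4A^10 + 2A^14 - A^18, w = -2
1 component, writhe -2, over 8 crossings
det 27, colorings 9 of 3^8 — tricolorable
observation: w = -2 (over 8 crossings) is diagram-only; (-A^3)^(2) removes it from V


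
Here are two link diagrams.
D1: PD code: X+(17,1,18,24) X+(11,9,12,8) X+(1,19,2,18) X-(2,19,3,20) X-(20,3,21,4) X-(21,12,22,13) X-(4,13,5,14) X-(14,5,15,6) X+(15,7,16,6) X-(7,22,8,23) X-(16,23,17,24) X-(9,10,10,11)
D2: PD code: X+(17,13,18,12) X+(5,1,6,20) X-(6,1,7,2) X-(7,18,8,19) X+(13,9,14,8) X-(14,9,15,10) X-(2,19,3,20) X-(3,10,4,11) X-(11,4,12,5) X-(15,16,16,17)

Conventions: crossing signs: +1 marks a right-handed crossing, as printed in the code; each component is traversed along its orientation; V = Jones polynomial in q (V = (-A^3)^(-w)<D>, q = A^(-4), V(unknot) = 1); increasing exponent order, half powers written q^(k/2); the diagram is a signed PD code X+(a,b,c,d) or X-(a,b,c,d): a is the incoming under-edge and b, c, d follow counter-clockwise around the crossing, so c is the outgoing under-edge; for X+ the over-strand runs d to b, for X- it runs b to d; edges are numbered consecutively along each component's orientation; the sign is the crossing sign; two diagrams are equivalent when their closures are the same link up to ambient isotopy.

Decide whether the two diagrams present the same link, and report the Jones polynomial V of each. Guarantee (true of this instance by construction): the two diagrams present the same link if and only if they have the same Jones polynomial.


same link: yes
V(D1) = -q^-4 + q^-3 + q^-1  [12 crossings, <D> = A^-8 + 1 - A^4, w = -4]
D2 (bracket A^-8 + 1 - A^4; 10 crossings at w = -4): V = -q^-4 + q^-3 + q^-1
note: from 12 to 10 crossings by R-moves: one link, two diagrams


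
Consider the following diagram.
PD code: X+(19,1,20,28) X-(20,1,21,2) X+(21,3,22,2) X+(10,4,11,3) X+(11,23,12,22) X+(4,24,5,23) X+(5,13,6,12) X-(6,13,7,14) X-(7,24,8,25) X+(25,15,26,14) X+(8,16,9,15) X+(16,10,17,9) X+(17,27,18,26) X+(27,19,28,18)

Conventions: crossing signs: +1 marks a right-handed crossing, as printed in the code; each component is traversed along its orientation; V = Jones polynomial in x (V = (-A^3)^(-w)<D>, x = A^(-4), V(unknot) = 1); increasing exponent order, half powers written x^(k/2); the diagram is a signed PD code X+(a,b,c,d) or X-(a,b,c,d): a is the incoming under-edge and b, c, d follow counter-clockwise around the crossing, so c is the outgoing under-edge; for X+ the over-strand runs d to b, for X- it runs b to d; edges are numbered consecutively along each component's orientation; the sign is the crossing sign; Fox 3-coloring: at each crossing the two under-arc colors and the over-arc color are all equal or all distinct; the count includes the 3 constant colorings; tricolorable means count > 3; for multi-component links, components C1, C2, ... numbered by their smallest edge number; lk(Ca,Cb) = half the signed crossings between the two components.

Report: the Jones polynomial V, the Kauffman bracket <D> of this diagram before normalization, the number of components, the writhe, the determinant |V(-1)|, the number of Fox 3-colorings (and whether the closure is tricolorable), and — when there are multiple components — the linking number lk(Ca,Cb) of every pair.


V = x^3 + x^5 - x^8
<D> = -A^-8 + A^4 + A^12 (w = +8)
1 component over 14 crossings, w = +8
9 Fox colorings among 3^14, |V(-1)| = 3: tricolorable
why: the span of V is 5, forcing >= 5 crossings in any diagram


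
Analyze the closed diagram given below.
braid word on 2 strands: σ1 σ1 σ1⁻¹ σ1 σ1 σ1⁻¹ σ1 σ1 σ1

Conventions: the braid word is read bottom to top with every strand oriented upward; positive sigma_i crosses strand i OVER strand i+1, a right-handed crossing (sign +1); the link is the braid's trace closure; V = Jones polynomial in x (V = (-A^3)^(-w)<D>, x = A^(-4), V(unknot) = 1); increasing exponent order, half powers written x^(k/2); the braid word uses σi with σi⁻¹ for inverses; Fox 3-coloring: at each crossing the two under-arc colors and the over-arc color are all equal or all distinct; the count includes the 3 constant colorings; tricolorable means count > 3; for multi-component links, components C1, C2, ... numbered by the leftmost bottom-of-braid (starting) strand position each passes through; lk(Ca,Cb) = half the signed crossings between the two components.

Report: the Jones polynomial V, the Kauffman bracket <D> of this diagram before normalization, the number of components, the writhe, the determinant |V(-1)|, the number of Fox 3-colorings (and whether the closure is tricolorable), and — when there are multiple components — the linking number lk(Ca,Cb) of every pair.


Jones polynomial: V(x) = x^2 + x^4 - x^5 + x^6 - x^7
<D> = A^-13 - A^-9 + A^-5 - A^-1 - A^7; writhe +5
components 1, writhe +5 (9 crossings)
3-colorings: 3 of 3^9, det 5 — not tricolorable
note: |V(-1)| = 5: so not tricolorable, since 3 does not divide 5


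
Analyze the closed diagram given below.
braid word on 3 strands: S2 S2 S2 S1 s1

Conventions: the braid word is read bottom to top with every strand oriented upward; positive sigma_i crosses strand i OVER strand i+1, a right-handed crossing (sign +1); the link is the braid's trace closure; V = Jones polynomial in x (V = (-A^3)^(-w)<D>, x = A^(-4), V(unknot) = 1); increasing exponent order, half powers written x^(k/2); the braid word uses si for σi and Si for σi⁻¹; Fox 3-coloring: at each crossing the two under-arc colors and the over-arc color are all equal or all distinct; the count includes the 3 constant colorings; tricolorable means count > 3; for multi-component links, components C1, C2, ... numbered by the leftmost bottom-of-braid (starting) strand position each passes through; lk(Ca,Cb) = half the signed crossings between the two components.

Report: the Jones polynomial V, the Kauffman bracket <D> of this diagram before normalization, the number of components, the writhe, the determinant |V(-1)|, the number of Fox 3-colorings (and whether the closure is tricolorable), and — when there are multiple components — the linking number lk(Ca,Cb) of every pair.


V(x) = x^(-9/2) - x^(-5/2) - x^(-3/2) - x^(-1/2)
bracket: A^-7 + A^-3 + A - A^9, w = -3
2 components, writhe -3, over 5 crossings
lk(C1,C2) = 0
det 0, colorings 27 of 3^5 — tricolorable
observation: a single generator in B_3: the closure splits as T(2,3) plus 1 unknot


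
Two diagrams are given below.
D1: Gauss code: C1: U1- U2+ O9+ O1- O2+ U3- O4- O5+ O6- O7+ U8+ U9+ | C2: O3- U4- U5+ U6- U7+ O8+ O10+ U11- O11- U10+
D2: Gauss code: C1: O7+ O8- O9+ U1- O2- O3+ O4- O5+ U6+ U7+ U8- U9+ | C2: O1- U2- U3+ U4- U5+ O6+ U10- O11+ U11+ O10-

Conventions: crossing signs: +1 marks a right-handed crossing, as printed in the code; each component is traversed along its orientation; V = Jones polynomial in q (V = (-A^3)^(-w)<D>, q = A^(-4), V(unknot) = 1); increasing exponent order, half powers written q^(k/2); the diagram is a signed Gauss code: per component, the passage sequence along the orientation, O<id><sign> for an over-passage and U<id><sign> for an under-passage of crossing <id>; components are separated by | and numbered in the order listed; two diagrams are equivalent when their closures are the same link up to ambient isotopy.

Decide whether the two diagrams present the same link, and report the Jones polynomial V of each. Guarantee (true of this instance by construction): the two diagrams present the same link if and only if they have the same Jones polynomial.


same link: yes
V(D1) = -q^(-1/2) - q^(1/2)  [11 crossings, <D> = A + A^5, w = +1]
V(D2) = -q^(-1/2) - q^(1/2)  [11 crossings, <D> = A + A^5, w = +1]
insight: from 11 to 11 crossings by R-moves: one link, two diagrams


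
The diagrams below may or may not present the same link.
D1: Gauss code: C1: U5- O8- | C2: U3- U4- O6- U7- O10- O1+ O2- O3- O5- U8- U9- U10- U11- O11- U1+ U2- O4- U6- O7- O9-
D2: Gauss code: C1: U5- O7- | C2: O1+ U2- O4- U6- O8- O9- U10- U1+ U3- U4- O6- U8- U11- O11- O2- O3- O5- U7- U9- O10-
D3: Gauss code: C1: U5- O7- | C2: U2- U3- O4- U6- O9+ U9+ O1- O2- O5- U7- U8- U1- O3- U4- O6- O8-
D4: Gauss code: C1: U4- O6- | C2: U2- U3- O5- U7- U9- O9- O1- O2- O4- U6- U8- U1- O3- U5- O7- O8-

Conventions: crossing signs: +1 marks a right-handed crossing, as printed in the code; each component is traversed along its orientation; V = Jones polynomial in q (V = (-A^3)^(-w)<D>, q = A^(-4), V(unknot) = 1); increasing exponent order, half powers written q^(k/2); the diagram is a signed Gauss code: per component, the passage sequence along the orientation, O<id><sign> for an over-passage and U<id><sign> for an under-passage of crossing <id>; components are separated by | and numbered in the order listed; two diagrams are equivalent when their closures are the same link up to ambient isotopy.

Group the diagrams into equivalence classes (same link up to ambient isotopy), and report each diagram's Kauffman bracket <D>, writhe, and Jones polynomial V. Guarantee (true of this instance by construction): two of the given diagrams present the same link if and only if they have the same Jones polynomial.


classes: {D1, D2, D3, D4}
V(D1) = q^(-19/2) - q^(-17/2) + 2q^(-15/2) - 2q^(-13/2) + q^(-11/2) - 2q^(-9/2) - q^(-5/2)  [11 crossings, <D> = A^-17 + 2A^-9 - A^-5 + 2A^-1 - 2A^3 + A^7 - A^11, w = -9]
V(D2) = q^(-19/2) - q^(-17/2) + 2q^(-15/2) - 2q^(-13/2) + q^(-11/2) - 2q^(-9/2) - q^(-5/2)  (w -9, c 11, <D> = A^-17 + 2A^-9 - A^-5 + 2A^-1 - 2A^3 + A^7 - A^11)
V(D3) = q^(-19/2) - q^(-17/2) + 2q^(-15/2) - 2q^(-13/2) + q^(-11/2) - 2q^(-9/2) - q^(-5/2)  (w -7, c 9, <D> = A^-11 + 2A^-3 - A + 2A^5 - 2A^9 + A^13 - A^17)
V(D4) = q^(-19/2) - q^(-17/2) + 2q^(-15/2) - 2q^(-13/2) + q^(-11/2) - 2q^(-9/2) - q^(-5/2)  (w -9, c 9, <D> = A^-17 + 2A^-9 - A^-5 + 2A^-1 - 2A^3 + A^7 - A^11)
note: all 4 diagrams share one V(q), hence one class


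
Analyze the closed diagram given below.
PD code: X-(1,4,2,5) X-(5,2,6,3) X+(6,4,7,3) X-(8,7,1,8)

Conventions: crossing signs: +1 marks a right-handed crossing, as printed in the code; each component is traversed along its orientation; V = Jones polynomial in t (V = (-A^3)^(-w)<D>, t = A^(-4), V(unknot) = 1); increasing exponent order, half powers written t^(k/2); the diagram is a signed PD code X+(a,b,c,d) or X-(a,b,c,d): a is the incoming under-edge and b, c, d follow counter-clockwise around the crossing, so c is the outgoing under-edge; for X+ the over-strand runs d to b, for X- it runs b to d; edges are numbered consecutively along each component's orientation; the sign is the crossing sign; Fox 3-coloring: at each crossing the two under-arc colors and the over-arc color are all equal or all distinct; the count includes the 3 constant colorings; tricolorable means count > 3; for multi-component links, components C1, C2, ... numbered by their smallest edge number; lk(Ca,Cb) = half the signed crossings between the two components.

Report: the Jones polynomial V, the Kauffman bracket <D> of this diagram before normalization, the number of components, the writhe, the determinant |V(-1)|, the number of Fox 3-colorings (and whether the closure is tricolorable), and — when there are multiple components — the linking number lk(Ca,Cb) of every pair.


V = 1
<D> = A^-6 (w = -2)
1 component over 4 crossings, w = -2
3 Fox colorings among 3^4, |V(-1)| = 1: not tricolorable
why: w = -2 (over 4 crossings) is diagram-only; (-A^3)^(2) removes it from V


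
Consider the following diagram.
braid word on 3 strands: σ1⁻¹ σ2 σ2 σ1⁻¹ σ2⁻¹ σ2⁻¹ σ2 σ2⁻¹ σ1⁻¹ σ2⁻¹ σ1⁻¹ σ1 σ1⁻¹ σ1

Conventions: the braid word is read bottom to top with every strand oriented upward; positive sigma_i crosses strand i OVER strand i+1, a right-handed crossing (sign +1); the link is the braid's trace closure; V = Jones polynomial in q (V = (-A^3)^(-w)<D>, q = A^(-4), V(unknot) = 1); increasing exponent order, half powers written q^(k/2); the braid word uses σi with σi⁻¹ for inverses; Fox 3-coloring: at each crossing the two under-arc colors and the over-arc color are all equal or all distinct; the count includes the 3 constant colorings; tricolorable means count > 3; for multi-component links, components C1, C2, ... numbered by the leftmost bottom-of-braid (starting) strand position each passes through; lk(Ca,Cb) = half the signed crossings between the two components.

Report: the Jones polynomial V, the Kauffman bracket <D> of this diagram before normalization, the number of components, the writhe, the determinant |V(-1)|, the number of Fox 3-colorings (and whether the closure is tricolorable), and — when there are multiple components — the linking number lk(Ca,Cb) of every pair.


Jones polynomial: V(q) = -q^-6 + q^-5 - q^-4 + 2q^-3 - q^-2 + q^-1
<D> = A^-8 - A^-4 + 2 - A^4 + A^8 - A^12; writhe -4
components 1, writhe -4 (14 crossings)
3-colorings: 3 of 3^14, det 7 — not tricolorable
note: |V(-1)| = 7: so not tricolorable, since 3 does not divide 7


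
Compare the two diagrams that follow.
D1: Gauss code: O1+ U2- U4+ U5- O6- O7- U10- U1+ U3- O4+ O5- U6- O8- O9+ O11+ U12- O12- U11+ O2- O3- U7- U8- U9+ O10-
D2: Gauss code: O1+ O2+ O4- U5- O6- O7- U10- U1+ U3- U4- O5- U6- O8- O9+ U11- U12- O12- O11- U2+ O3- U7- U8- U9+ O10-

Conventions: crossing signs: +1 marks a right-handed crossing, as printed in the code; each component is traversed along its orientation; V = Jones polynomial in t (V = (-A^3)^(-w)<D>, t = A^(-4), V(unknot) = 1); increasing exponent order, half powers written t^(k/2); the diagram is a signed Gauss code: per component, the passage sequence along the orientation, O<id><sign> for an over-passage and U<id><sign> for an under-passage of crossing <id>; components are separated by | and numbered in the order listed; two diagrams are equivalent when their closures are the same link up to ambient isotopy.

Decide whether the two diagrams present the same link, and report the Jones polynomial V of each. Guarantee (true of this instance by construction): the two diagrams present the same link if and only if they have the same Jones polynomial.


equivalent: no
D1 (bracket A^-8 + 1 - A^4; 12 crossings at w = -4): V = -t^-4 + t^-3 + t^-1
V(D2) = -t^-6 + t^-5 - t^-4 + 2t^-3 - t^-2 + t^-1  (w -6, c 12, <D> = A^-14 - A^-10 + 2A^-6 - A^-2 + A^2 - A^6)
key observation: 2 values of V(t) split the 2 diagrams


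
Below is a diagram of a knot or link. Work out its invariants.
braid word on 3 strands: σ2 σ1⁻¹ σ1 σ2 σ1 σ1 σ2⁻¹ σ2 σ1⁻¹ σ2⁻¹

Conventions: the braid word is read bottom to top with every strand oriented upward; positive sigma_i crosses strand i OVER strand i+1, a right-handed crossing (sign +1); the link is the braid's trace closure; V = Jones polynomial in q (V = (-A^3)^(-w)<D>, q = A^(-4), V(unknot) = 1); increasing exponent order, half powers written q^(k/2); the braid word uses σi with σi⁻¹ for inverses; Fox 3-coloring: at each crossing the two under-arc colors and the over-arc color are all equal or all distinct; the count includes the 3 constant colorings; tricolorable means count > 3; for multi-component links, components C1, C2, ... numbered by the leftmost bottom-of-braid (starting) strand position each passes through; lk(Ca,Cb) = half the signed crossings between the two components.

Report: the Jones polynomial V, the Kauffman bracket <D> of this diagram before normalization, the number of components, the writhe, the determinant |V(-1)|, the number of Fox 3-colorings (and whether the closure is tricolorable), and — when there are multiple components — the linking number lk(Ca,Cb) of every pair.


Jones polynomial: V(q) = 1
<D> = A^6; writhe +2
components 1, writhe +2 (10 crossings)
3-colorings: 3 of 3^10, det 1 — not tricolorable
note: |V(-1)| = 1: so not tricolorable, since 3 does not divide 1


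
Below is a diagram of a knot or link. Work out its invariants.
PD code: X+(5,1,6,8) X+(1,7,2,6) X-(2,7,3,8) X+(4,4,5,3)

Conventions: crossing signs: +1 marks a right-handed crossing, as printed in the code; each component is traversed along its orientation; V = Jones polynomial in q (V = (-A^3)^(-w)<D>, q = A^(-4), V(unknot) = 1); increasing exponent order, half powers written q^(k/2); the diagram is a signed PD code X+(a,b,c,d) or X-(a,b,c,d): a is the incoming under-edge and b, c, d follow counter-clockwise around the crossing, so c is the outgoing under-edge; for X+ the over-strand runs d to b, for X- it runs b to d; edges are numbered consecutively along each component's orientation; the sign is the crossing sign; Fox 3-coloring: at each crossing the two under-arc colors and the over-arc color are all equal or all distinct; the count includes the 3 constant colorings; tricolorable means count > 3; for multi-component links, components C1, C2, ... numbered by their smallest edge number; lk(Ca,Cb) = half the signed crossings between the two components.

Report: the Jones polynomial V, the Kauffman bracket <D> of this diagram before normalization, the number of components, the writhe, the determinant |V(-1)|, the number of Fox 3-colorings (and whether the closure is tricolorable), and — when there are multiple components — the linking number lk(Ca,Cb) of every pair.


Jones polynomial: V(q) = 1
<D> = A^6; writhe +2
components 1, writhe +2 (4 crossings)
3-colorings: 3 of 3^4, det 1 — not tricolorable
note: |V(-1)| = 1: so not tricolorable, since 3 does not divide 1


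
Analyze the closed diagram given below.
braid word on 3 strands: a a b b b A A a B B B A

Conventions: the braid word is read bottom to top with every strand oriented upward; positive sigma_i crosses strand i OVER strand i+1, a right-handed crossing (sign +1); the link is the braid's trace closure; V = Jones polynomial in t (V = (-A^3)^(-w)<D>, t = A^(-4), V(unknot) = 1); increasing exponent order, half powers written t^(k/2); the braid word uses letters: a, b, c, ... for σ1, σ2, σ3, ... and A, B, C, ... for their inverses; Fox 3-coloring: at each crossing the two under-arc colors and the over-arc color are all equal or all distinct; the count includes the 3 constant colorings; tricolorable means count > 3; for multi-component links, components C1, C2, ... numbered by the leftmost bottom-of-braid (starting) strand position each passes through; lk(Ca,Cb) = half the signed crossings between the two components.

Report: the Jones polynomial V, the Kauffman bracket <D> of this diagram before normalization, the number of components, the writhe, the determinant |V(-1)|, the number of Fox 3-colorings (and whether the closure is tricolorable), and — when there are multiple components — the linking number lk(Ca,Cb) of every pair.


V(t) = -t^-3 + t^-2 - t^-1 + 3 - t + t^2 - t^3
bracket: -A^-12 + A^-8 - A^-4 + 3 - A^4 + A^8 - A^12, w = 0
1 component, writhe 0, over 12 crossings
det 9, colorings 27 of 3^12 — tricolorable
observation: free reduction leaves σ1 σ1 σ2 σ2 σ2 σ1⁻¹ σ2⁻¹ σ2⁻¹ σ2⁻¹ σ1⁻¹ of the original 12 letters


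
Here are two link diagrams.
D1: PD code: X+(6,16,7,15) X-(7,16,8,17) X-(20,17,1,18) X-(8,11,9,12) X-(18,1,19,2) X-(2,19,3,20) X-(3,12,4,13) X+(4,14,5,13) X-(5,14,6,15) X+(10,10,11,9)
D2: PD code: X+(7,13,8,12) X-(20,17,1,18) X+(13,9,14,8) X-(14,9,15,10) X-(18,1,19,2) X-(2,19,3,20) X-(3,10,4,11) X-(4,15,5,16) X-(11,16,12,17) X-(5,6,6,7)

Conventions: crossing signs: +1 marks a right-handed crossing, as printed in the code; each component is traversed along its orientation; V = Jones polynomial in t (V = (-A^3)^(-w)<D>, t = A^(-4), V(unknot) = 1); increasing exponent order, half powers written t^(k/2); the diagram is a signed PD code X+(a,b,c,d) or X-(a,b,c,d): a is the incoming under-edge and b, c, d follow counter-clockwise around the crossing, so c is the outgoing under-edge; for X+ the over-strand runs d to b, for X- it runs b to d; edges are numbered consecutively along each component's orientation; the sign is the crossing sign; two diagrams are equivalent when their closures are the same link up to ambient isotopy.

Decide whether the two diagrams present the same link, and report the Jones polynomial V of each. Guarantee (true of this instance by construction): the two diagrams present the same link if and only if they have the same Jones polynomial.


equivalent: yes
D1 (bracket A^-8 + 1 - A^4; 10 crossings at w = -4): V = -t^-4 + t^-3 + t^-1
V(D2) = -t^-4 + t^-3 + t^-1  [10 crossings, <D> = A^-14 + A^-6 - A^-2, w = -6]
observation: all 2 diagrams share one V(t), hence one class


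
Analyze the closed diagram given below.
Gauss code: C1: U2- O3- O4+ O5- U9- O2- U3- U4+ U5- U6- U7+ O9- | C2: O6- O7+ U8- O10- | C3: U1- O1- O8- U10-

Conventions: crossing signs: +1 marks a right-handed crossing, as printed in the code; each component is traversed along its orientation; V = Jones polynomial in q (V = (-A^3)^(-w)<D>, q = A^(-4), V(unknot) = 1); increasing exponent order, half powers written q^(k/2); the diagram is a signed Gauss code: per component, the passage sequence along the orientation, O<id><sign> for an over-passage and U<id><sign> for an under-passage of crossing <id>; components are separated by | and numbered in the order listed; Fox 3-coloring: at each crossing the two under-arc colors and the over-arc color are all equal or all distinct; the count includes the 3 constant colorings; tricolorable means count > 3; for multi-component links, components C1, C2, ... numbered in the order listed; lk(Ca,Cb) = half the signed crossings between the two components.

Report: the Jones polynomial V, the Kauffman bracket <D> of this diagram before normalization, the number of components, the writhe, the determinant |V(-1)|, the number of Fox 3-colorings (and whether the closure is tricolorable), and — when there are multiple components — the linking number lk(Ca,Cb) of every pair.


Jones polynomial: V(q) = -q^-7 + q^-4 + 2q^-3 + q^-2 + q^-1
<D> = A^-14 + A^-10 + 2A^-6 + A^-2 - A^10; writhe -6
components 3, writhe -6 (10 crossings)
linking number lk(C1,C2) = 0
lk(C1,C3): 0
lk(C2,C3) = -1
3-colorings: 27 of 3^10, det 0 — tricolorable
note: the span of V is 6, within the link bound 10 + 3 - 1


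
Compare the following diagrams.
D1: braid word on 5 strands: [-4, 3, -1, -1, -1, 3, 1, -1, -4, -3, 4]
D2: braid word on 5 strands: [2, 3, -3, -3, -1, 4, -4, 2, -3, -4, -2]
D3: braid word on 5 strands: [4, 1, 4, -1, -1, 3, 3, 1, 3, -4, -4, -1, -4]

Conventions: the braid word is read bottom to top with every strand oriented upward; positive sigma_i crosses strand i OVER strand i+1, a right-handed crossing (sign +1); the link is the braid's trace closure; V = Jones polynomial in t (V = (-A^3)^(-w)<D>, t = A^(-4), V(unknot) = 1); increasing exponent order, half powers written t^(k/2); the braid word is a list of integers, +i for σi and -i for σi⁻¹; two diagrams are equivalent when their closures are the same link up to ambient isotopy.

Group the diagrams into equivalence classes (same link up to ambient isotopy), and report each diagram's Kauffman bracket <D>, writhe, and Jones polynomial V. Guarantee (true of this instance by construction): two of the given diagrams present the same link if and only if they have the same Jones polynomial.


classes: {D1} | {D2} | {D3}
V(D1) = t^(-9/2) - t^(-5/2) - t^(-3/2) - t^(-1/2)  [11 crossings, <D> = A^-7 + A^-3 + A - A^9, w = -3]
D2 (bracket A^-7 + A; 11 crossings at w = -3): V = -t^(-5/2) - t^(-1/2)
V(D3) = -t^(1/2) - t^(3/2) - t^(5/2) + t^(9/2)  [13 crossings, <D> = -A^-15 + A^-7 + A^-3 + A, w = +1]
note: 3 values of V(t) split the 3 diagrams


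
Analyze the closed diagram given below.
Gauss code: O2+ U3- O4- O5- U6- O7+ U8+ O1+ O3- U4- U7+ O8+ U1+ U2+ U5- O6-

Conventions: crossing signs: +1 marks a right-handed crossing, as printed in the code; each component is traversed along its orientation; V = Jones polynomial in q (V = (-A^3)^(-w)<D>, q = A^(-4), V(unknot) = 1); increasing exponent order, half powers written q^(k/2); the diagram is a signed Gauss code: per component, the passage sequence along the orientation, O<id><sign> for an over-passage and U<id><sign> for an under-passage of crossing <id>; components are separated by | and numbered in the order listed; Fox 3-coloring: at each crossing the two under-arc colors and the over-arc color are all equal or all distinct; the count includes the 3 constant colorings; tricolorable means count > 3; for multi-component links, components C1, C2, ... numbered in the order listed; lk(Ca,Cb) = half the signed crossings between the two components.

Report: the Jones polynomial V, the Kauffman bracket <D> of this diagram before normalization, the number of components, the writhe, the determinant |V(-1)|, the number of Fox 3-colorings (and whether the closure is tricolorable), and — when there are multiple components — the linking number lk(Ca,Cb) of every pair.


V = -q^-3 + 2q^-2 - 2q^-1 + 3 - 2q + 2q^2 - q^3
<D> = -A^-12 + 2A^-8 - 2A^-4 + 3 - 2A^4 + 2A^8 - A^12 (w = 0)
1 component over 8 crossings, w = 0
3 Fox colorings among 3^8, |V(-1)| = 13: not tricolorable
why: det 13 = |V(-1)|; not divisible by 3, so not tricolorable


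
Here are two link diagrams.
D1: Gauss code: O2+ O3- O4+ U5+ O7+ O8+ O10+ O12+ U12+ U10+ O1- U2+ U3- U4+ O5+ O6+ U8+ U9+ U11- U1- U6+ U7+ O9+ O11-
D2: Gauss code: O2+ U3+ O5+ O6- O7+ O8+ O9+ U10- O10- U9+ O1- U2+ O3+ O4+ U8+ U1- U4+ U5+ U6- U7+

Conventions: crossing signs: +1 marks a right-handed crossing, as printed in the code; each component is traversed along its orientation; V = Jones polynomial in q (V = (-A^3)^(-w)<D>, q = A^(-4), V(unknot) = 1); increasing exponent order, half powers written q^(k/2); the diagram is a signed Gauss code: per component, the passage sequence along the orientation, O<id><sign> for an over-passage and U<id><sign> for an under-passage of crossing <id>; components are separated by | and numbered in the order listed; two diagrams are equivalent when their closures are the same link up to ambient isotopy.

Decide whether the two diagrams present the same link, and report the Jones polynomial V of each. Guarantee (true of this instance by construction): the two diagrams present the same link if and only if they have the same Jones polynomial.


equivalent: yes
D1 (bracket -A^2 + A^6 + A^14; 12 crossings at w = +6): V = q + q^3 - q^4
V(D2) = q + q^3 - q^4  (w +4, c 10, <D> = -A^-4 + 1 + A^8)
key observation: from 12 to 10 crossings by R-moves: one link, two diagrams


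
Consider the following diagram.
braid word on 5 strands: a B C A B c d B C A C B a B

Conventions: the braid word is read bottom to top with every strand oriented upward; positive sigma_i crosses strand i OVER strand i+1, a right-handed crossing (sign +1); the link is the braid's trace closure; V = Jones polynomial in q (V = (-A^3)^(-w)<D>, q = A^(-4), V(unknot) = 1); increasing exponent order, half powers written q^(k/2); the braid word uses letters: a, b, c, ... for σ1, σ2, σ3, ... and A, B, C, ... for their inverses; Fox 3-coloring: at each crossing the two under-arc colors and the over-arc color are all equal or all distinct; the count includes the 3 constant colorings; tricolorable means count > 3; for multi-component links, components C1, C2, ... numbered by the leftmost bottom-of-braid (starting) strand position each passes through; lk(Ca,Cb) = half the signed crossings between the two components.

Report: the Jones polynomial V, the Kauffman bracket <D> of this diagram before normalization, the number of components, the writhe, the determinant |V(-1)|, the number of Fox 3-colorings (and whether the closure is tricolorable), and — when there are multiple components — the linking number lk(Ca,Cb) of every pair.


V = q^-11 - 2q^-10 + 2q^-9 - 3q^-8 + 2q^-7 - 2q^-6 + 2q^-5 + q^-3
<D> = A^-6 + 2A^2 - 2A^6 + 2A^10 - 3A^14 + 2A^18 - 2A^22 + A^26 (w = -6)
1 component over 14 crossings, w = -6
9 Fox colorings among 3^14, |V(-1)| = 15: tricolorable
why: w = -6 (over 14 crossings) is diagram-only; (-A^3)^(6) removes it from V


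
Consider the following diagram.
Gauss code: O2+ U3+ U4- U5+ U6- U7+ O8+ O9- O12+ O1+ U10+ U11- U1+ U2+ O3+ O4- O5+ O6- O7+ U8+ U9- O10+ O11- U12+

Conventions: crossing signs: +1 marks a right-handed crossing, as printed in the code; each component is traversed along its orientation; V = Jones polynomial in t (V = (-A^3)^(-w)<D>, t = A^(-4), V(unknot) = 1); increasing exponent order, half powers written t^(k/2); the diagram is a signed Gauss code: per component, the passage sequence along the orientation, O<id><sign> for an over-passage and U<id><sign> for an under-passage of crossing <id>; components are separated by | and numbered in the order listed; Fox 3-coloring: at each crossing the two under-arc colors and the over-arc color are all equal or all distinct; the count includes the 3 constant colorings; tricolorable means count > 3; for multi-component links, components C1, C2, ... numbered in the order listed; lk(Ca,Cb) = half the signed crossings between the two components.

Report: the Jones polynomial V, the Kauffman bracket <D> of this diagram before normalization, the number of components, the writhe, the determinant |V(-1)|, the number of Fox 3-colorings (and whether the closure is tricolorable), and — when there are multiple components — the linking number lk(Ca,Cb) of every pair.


Jones polynomial: V(t) = t + t^3 - t^4
<D> = -A^-4 + 1 + A^8; writhe +4
components 1, writhe +4 (12 crossings)
3-colorings: 9 of 3^12, det 3 — tricolorable
note: det 3 = |V(-1)|; divisible by 3, so tricolorable


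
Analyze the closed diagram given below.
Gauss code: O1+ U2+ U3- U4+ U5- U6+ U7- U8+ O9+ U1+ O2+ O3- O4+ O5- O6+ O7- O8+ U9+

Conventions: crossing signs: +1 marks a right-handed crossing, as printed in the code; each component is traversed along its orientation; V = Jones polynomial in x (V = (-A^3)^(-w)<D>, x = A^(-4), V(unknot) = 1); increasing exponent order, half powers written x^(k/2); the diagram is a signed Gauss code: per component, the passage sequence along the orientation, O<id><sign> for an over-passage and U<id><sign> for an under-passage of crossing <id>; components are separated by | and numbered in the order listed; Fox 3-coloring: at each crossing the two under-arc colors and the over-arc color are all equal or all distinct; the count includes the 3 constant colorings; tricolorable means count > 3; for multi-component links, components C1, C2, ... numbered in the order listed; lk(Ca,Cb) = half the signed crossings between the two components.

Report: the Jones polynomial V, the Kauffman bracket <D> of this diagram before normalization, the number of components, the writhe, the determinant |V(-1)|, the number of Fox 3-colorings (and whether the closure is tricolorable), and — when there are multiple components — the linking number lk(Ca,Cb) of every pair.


V(x) = x + x^3 - x^4
bracket: A^-7 - A^-3 - A^5, w = +3
1 component, writhe +3, over 9 crossings
det 3, colorings 9 of 3^9 — tricolorable
observation: det 3 = |V(-1)|; divisible by 3, so tricolorable


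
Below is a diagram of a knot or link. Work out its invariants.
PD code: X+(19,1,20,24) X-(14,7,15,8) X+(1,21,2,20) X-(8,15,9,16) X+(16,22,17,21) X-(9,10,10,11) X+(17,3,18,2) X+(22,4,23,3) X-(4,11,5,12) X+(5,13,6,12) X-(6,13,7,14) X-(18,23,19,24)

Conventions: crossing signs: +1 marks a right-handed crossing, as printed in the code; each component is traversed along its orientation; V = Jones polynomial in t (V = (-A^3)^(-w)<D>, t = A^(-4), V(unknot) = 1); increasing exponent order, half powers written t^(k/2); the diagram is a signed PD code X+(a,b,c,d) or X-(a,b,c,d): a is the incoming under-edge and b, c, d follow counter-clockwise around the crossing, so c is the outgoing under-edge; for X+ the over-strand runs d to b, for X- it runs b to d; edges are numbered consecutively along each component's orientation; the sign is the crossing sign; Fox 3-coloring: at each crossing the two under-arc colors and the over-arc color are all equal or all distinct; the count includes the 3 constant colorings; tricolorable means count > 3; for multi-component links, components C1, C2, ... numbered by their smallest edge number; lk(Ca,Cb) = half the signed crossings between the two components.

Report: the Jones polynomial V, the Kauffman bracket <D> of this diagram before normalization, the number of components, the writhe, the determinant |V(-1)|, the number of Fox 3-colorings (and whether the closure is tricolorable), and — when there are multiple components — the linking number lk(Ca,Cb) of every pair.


V(t) = -t^-3 + t^-2 - t^-1 + 3 - t + t^2 - t^3
bracket: -A^-12 + A^-8 - A^-4 + 3 - A^4 + A^8 - A^12, w = 0
1 component, writhe 0, over 12 crossings
det 9, colorings 27 of 3^12 — tricolorable
observation: V spans 6 powers of t: at least 6 crossings in any diagram
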